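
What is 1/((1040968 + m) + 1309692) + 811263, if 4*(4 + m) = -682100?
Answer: 1768659615454/2180131 ≈ 8.1126e+5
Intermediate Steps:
m = -170529 (m = -4 + (¼)*(-682100) = -4 - 170525 = -170529)
1/((1040968 + m) + 1309692) + 811263 = 1/((1040968 - 170529) + 1309692) + 811263 = 1/(870439 + 1309692) + 811263 = 1/2180131 + 811263 = 1768659615454/2180131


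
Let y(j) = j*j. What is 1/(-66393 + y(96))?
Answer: -1/57177 ≈ -1.7490e-5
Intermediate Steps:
y(j) = j²
1/(-66393 + y(96)) = 1/(-66393 + 96²) = 1/(-66393 + 9216) = 1/(-57177) = -1/57177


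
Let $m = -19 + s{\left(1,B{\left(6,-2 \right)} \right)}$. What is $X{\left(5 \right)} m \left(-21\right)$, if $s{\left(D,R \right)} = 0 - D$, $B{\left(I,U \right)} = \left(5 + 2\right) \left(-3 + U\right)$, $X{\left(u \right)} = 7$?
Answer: $2940$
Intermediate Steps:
$B{\left(I,U \right)} = -21 + 7 U$ ($B{\left(I,U \right)} = 7 \left(-3 + U\right) = -21 + 7 U$)
$s{\left(D,R \right)} = - D$
$m = -20$ ($m = -19 - 1 = -20$)
$X{\left(5 \right)} m \left(-21\right) = 7 \left(-20\right) \left(-21\right) = \left(-140\right) \left(-21\right) = 2940$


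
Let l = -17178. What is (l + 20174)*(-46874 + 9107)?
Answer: -113149932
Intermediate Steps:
(l + 20174)*(-46874 + 9107) = (-17178 + 20174)*(-46874 + 9107) = 2996*(-37767) = -113149932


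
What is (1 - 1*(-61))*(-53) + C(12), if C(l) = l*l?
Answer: -3142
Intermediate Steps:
C(l) = l**2
(1 - 1*(-61))*(-53) + C(12) = (1 - 1*(-61))*(-53) + 12**2 = (1 + 61)*(-53) + 144 = 62*(-53) + 144 = -3286 + 144 = -3142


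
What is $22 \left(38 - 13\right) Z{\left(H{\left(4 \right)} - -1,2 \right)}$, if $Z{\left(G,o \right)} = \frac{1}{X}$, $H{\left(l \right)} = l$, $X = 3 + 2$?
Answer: $110$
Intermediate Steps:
$X = 5$
$Z{\left(G,o \right)} = \frac{1}{5}$
$22 \left(38 - 13\right) Z{\left(H{\left(4 \right)} - -1,2 \right)} = 22 \left(38 - 13\right) \frac{1}{5} = 22 \cdot 25 \cdot \frac{1}{5} = 550 \cdot \frac{1}{5} = 110$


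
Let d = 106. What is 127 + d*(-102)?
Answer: -10685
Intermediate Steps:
127 + d*(-102) = 127 + 106*(-102) = 127 - 10812 = -10685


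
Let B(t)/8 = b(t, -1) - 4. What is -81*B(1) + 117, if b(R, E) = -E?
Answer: 2061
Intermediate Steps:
B(t) = -24 (B(t) = 8*(-1*(-1) - 4) = 8*(1 - 4) = 8*(-3) = -24)
-81*B(1) + 117 = -81*(-24) + 117 = 1944 + 117 = 2061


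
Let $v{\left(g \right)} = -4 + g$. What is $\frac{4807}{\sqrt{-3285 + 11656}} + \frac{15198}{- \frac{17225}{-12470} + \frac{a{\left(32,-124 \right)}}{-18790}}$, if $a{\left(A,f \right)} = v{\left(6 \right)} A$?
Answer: $\frac{118702104580}{10761989} + \frac{437 \sqrt{8371}}{761} \approx 11082.0$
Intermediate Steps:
$a{\left(A,f \right)} = 2 A$ ($a{\left(A,f \right)} = \left(-4 + 6\right) A = 2 A$)
$\frac{4807}{\sqrt{-3285 + 11656}} + \frac{15198}{- \frac{17225}{-12470} + \frac{a{\left(32,-124 \right)}}{-18790}} = \frac{4807}{\sqrt{-3285 + 11656}} + \frac{15198}{- \frac{17225}{-12470} + \frac{2 \cdot 32}{-18790}} = \frac{4807}{\sqrt{8371}} + \frac{15198}{\left(-17225\right) \left(- \frac{1}{12470}\right) + 64 \left(- \frac{1}{18790}\right)} = 4807 \frac{\sqrt{8371}}{8371} + \frac{15198}{\frac{3445}{2494} - \frac{32}{9395}} = \frac{437 \sqrt{8371}}{761} + \frac{15198}{\frac{32285967}{23431130}} = \frac{437 \sqrt{8371}}{761} + 15198 \cdot \frac{23431130}{32285967} = \frac{437 \sqrt{8371}}{761} + \frac{118702104580}{10761989} = \frac{118702104580}{10761989} + \frac{437 \sqrt{8371}}{761}$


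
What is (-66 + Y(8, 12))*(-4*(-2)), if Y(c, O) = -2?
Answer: -544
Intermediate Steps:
(-66 + Y(8, 12))*(-4*(-2)) = (-66 - 2)*(-4*(-2)) = -68*8 = -544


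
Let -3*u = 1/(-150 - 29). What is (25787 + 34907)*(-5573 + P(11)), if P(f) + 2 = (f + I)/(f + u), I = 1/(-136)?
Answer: -135913372596395/401744 ≈ -3.3831e+8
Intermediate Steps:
I = -1/136 ≈ -0.0073529
u = 1/537 (u = -1/(3*(-150 - 29)) = -⅓/(-179) = -⅓*(-1/179) = 1/537 ≈ 0.0018622)
P(f) = -2 + (-1/136 + f)/(1/537 + f) (P(f) = -2 + (f - 1/136)/(f + 1/537) = -2 + (-1/136 + f)/(1/537 + f))
(25787 + 34907)*(-5573 + P(11)) = (25787 + 34907)*(-5573 + (-809 - 73032*11)/(136*(1 + 537*11))) = 60694*(-5573 + (-809 - 803352)/(136*(1 + 5907))) = 60694*(-5573 + (1/136)*(-804161)/5908) = 60694*(-5573 + (1/136)*(1/5908)*(-804161)) = 60694*(-5573 - 804161/803488) = 60694*(-4478642785/803488) = -135913372596395/401744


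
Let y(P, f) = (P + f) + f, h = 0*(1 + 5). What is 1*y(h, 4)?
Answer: 8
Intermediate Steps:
h = 0 (h = 0*6 = 0)
y(P, f) = P + 2*f
1*y(h, 4) = 1*(0 + 2*4) = 1*(0 + 8) = 1*8 = 8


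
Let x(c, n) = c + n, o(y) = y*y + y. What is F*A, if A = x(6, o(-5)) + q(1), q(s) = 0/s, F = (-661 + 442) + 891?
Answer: 17472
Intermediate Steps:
F = 672 (F = -219 + 891 = 672)
o(y) = y + y**2 (o(y) = y**2 + y = y + y**2)
q(s) = 0
A = 26 (A = (6 - 5*(1 - 5)) + 0 = (6 - 5*(-4)) + 0 = (6 + 20) + 0 = 26 + 0 = 26)
F*A = 672*26 = 17472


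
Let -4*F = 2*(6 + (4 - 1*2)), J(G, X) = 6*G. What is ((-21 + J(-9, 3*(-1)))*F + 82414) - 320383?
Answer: -237669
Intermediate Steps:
F = -4 (F = -(6 + (4 - 1*2))/2 = -(6 + (4 - 2))/2 = -(6 + 2)/2 = -8/2 = -¼*16 = -4)
((-21 + J(-9, 3*(-1)))*F + 82414) - 320383 = ((-21 + 6*(-9))*(-4) + 82414) - 320383 = ((-21 - 54)*(-4) + 82414) - 320383 = (-75*(-4) + 82414) - 320383 = (300 + 82414) - 320383 = 82714 - 320383 = -237669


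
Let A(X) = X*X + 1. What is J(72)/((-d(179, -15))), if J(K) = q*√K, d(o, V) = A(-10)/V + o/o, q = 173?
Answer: 7785*√2/43 ≈ 256.04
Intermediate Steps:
A(X) = 1 + X² (A(X) = X² + 1 = 1 + X²)
d(o, V) = 1 + 101/V (d(o, V) = (1 + (-10)²)/V + o/o = (1 + 100)/V + 1 = 101/V + 1 = 1 + 101/V)
J(K) = 173*√K
J(72)/((-d(179, -15))) = (173*√72)/((-(101 - 15)/(-15))) = (173*(6*√2))/((-(-1)*86/15)) = (1038*√2)/((-1*(-86/15))) = (1038*√2)/(86/15) = (1038*√2)*(15/86) = 7785*√2/43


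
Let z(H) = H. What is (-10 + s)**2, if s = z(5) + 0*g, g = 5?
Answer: 25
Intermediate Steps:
s = 5 (s = 5 + 0*5 = 5 + 0 = 5)
(-10 + s)**2 = (-10 + 5)**2 = (-5)**2 = 25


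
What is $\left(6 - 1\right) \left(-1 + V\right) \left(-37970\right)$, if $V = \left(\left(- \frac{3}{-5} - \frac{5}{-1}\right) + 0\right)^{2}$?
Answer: $-5763846$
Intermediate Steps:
$V = \frac{784}{25}$ ($V = \left(\left(\left(-3\right) \left(- \frac{1}{5}\right) - -5\right) + 0\right)^{2} = \left(\left(\frac{3}{5} + 5\right) + 0\right)^{2} = \left(\frac{28}{5} + 0\right)^{2} = \left(\frac{28}{5}\right)^{2} = \frac{784}{25} \approx 31.36$)
$\left(6 - 1\right) \left(-1 + V\right) \left(-37970\right) = \left(6 - 1\right) \left(-1 + \frac{784}{25}\right) \left(-37970\right) = 5 \cdot \frac{759}{25} \left(-37970\right) = \frac{759}{5} \left(-37970\right) = -5763846$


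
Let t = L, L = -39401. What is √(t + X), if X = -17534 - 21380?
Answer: I*√78315 ≈ 279.85*I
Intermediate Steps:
t = -39401
X = -38914
√(t + X) = √(-39401 - 38914) = √(-78315) = I*√78315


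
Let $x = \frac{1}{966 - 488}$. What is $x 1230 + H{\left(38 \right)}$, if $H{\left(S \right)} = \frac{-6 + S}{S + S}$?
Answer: $\frac{13597}{4541} \approx 2.9943$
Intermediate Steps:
$x = \frac{1}{478} \approx 0.002092$
$H{\left(S \right)} = \frac{-6 + S}{2 S}$
$x 1230 + H{\left(38 \right)} = \frac{1}{478} \cdot 1230 + \frac{-6 + 38}{2 \cdot 38} = \frac{615}{239} + \frac{1}{2} \cdot \frac{1}{38} \cdot 32 = \frac{615}{239} + \frac{8}{19} = \frac{13597}{4541}$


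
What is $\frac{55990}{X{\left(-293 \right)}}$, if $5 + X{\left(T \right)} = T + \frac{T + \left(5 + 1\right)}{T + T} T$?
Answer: $- \frac{111980}{883} \approx -126.82$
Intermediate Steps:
$X{\left(T \right)} = -2 + \frac{3 T}{2}$ ($X{\left(T \right)} = -5 + \left(T + \frac{T + \left(5 + 1\right)}{T + T} T\right) = -5 + \left(T + \frac{T + 6}{2 T} T\right) = -5 + \left(T + \left(6 + T\right) \frac{1}{2 T} T\right) = -5 + \left(T + \frac{6 + T}{2 T} T\right) = -5 + \left(T + \left(3 + \frac{T}{2}\right)\right) = -5 + \left(3 + \frac{3 T}{2}\right) = -2 + \frac{3 T}{2}$)
$\frac{55990}{X{\left(-293 \right)}} = \frac{55990}{-2 + \frac{3}{2} \left(-293\right)} = \frac{55990}{-2 - \frac{879}{2}} = \frac{55990}{- \frac{883}{2}} = 55990 \left(- \frac{2}{883}\right) = - \frac{111980}{883}$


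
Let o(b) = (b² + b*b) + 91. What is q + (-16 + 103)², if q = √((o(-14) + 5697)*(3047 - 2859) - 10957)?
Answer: 7569 + √1150883 ≈ 8641.8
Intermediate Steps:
o(b) = 91 + 2*b² (o(b) = (b² + b²) + 91 = 2*b² + 91 = 91 + 2*b²)
q = √1150883 (q = √(((91 + 2*(-14)²) + 5697)*(3047 - 2859) - 10957) = √(((91 + 2*196) + 5697)*188 - 10957) = √(((91 + 392) + 5697)*188 - 10957) = √((483 + 5697)*188 - 10957) = √(6180*188 - 10957) = √(1161840 - 10957) = √1150883 ≈ 1072.8)
q + (-16 + 103)² = √1150883 + (-16 + 103)² = √1150883 + 87² = √1150883 + 7569 = 7569 + √1150883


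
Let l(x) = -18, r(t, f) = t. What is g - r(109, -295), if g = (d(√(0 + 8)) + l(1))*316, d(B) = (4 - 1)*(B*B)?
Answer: 1787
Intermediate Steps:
d(B) = 3*B²
g = 1896 (g = (3*(√(0 + 8))² - 18)*316 = (3*(√8)² - 18)*316 = (3*(2*√2)² - 18)*316 = (3*8 - 18)*316 = (24 - 18)*316 = 6*316 = 1896)
g - r(109, -295) = 1896 - 1*109 = 1896 - 109 = 1787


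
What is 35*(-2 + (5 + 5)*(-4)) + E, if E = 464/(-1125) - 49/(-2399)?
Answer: -3968404261/2698875 ≈ -1470.4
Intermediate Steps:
E = -1058011/2698875 (E = 464*(-1/1125) - 49*(-1/2399) = -464/1125 + 49/2399 = -1058011/2698875 ≈ -0.39202)
35*(-2 + (5 + 5)*(-4)) + E = 35*(-2 + (5 + 5)*(-4)) - 1058011/2698875 = 35*(-2 + 10*(-4)) - 1058011/2698875 = 35*(-2 - 40) - 1058011/2698875 = 35*(-42) - 1058011/2698875 = -1470 - 1058011/2698875 = -3968404261/2698875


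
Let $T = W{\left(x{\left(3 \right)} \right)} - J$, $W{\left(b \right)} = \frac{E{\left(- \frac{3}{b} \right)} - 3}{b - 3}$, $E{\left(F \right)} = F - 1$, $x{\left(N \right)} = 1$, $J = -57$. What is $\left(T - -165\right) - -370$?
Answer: $\frac{1191}{2} \approx 595.5$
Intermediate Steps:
$E{\left(F \right)} = -1 + F$ ($E{\left(F \right)} = F - 1 = -1 + F$)
$W{\left(b \right)} = \frac{-4 - \frac{3}{b}}{-3 + b}$ ($W{\left(b \right)} = \frac{\left(-1 - \frac{3}{b}\right) - 3}{b - 3} = \frac{-4 - \frac{3}{b}}{-3 + b}$)
$T = \frac{121}{2}$ ($T = \frac{-3 - 4}{1 \left(-3 + 1\right)} - -57 = 1 \frac{1}{-2} \left(-3 - 4\right) + 57 = 1 \left(- \frac{1}{2}\right) \left(-7\right) + 57 = \frac{7}{2} + 57 = \frac{121}{2} \approx 60.5$)
$\left(T - -165\right) - -370 = \left(\frac{121}{2} - -165\right) - -370 = \left(\frac{121}{2} + 165\right) + 370 = \frac{451}{2} + 370 = \frac{1191}{2}$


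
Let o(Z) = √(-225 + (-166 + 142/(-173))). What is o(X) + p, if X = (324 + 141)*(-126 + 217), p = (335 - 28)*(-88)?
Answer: -27016 + I*√11726805/173 ≈ -27016.0 + 19.794*I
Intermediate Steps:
p = -27016 (p = 307*(-88) = -27016)
X = 42315 (X = 465*91 = 42315)
o(Z) = I*√11726805/173 (o(Z) = √(-225 + (-166 + 142*(-1/173))) = √(-225 + (-166 - 142/173)) = √(-225 - 28860/173) = √(-67785/173) = I*√11726805/173)
o(X) + p = I*√11726805/173 - 27016 = -27016 + I*√11726805/173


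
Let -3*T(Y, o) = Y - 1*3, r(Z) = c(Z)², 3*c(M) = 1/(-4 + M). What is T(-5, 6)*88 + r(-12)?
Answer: 540673/2304 ≈ 234.67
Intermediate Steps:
c(M) = 1/(3*(-4 + M))
r(Z) = 1/(9*(-4 + Z)²) (r(Z) = (1/(3*(-4 + Z)))² = 1/(9*(-4 + Z)²))
T(Y, o) = 1 - Y/3 (T(Y, o) = -(Y - 1*3)/3 = -(Y - 3)/3 = -(-3 + Y)/3 = 1 - Y/3)
T(-5, 6)*88 + r(-12) = (1 - ⅓*(-5))*88 + 1/(9*(-4 - 12)²) = (1 + 5/3)*88 + (⅑)/(-16)² = (8/3)*88 + (⅑)*(1/256) = 704/3 + 1/2304 = 540673/2304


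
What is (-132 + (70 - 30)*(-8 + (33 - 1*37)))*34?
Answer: -20808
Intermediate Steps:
(-132 + (70 - 30)*(-8 + (33 - 1*37)))*34 = (-132 + 40*(-8 + (33 - 37)))*34 = (-132 + 40*(-8 - 4))*34 = (-132 + 40*(-12))*34 = (-132 - 480)*34 = -612*34 = -20808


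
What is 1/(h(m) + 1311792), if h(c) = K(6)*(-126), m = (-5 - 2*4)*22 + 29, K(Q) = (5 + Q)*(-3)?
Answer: 1/1315950 ≈ 7.5991e-7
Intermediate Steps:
K(Q) = -15 - 3*Q
m = -257 (m = (-5 - 8)*22 + 29 = -13*22 + 29 = -286 + 29 = -257)
h(c) = 4158 (h(c) = (-15 - 3*6)*(-126) = (-15 - 18)*(-126) = -33*(-126) = 4158)
1/(h(m) + 1311792) = 1/(4158 + 1311792) = 1/1315950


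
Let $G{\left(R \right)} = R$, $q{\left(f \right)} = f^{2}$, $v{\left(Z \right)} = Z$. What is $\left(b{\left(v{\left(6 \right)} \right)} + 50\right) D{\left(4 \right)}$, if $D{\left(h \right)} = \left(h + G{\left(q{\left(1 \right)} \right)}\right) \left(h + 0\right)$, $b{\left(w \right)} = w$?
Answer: $1120$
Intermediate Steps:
$D{\left(h \right)} = h \left(1 + h\right)$ ($D{\left(h \right)} = \left(h + 1^{2}\right) \left(h + 0\right) = \left(h + 1\right) h = \left(1 + h\right) h = h \left(1 + h\right)$)
$\left(b{\left(v{\left(6 \right)} \right)} + 50\right) D{\left(4 \right)} = \left(6 + 50\right) 4 \left(1 + 4\right) = 56 \cdot 4 \cdot 5 = 56 \cdot 20 = 1120$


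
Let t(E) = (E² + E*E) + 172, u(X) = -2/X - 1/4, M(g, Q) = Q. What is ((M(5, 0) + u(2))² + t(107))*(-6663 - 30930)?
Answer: -13877267985/16 ≈ -8.6733e+8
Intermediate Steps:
u(X) = -¼ - 2/X (u(X) = -2/X - 1*¼ = -2/X - ¼ = -¼ - 2/X)
t(E) = 172 + 2*E² (t(E) = (E² + E²) + 172 = 2*E² + 172 = 172 + 2*E²)
((M(5, 0) + u(2))² + t(107))*(-6663 - 30930) = ((0 + (¼)*(-8 - 1*2)/2)² + (172 + 2*107²))*(-6663 - 30930) = ((0 + (¼)*(½)*(-8 - 2))² + (172 + 2*11449))*(-37593) = ((0 + (¼)*(½)*(-10))² + (172 + 22898))*(-37593) = ((0 - 5/4)² + 23070)*(-37593) = ((-5/4)² + 23070)*(-37593) = (25/16 + 23070)*(-37593) = (369145/16)*(-37593) = -13877267985/16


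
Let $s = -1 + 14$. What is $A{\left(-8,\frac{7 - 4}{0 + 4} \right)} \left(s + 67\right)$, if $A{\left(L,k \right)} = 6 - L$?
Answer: $1120$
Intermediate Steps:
$s = 13$
$A{\left(-8,\frac{7 - 4}{0 + 4} \right)} \left(s + 67\right) = \left(6 - -8\right) \left(13 + 67\right) = \left(6 + 8\right) 80 = 14 \cdot 80 = 1120$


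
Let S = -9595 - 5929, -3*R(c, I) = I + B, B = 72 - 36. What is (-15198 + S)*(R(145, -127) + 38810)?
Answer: -3579758162/3 ≈ -1.1933e+9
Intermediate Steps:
B = 36
R(c, I) = -12 - I/3 (R(c, I) = -(I + 36)/3 = -(36 + I)/3 = -12 - I/3)
S = -15524
(-15198 + S)*(R(145, -127) + 38810) = (-15198 - 15524)*((-12 - 1/3*(-127)) + 38810) = -30722*((-12 + 127/3) + 38810) = -30722*(91/3 + 38810) = -30722*116521/3 = -3579758162/3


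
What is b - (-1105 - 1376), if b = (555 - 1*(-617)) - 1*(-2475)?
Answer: 6128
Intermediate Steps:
b = 3647 (b = (555 + 617) + 2475 = 1172 + 2475 = 3647)
b - (-1105 - 1376) = 3647 - (-1105 - 1376) = 3647 - 1*(-2481) = 3647 + 2481 = 6128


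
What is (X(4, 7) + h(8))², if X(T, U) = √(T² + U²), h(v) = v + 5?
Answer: (13 + √65)² ≈ 443.62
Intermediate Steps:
h(v) = 5 + v
(X(4, 7) + h(8))² = (√(4² + 7²) + (5 + 8))² = (√(16 + 49) + 13)² = (√65 + 13)² = (13 + √65)²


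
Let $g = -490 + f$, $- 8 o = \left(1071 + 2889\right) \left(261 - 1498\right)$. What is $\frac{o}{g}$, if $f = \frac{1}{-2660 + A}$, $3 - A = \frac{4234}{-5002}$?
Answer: $- \frac{4067633037600}{3255092101} \approx -1249.6$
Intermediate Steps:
$o = 612315$ ($o = - \frac{\left(1071 + 2889\right) \left(261 - 1498\right)}{8} = - \frac{3960 \left(-1237\right)}{8} = \left(- \frac{1}{8}\right) \left(-4898520\right) = 612315$)
$A = \frac{9620}{2501}$ ($A = 3 - \frac{4234}{-5002} = 3 - 4234 \left(- \frac{1}{5002}\right) = 3 - - \frac{2117}{2501} = 3 + \frac{2117}{2501} = \frac{9620}{2501} \approx 3.8465$)
$f = - \frac{2501}{6643040}$ ($f = \frac{1}{-2660 + \frac{9620}{2501}} = \frac{1}{- \frac{6643040}{2501}} = - \frac{2501}{6643040} \approx -0.00037648$)
$g = - \frac{3255092101}{6643040}$ ($g = -490 - \frac{2501}{6643040} = - \frac{3255092101}{6643040} \approx -490.0$)
$\frac{o}{g} = \frac{612315}{- \frac{3255092101}{6643040}} = 612315 \left(- \frac{6643040}{3255092101}\right) = - \frac{4067633037600}{3255092101}$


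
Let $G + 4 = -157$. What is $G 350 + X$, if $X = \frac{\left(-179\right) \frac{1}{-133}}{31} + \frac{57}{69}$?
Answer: $- \frac{5343531696}{94829} \approx -56349.0$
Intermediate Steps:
$G = -161$ ($G = -4 - 157 = -161$)
$X = \frac{82454}{94829}$ ($X = \left(-179\right) \left(- \frac{1}{133}\right) \frac{1}{31} + 57 \cdot \frac{1}{69} = \frac{179}{133} \cdot \frac{1}{31} + \frac{19}{23} = \frac{179}{4123} + \frac{19}{23} = \frac{82454}{94829} \approx 0.8695$)
$G 350 + X = \left(-161\right) 350 + \frac{82454}{94829} = -56350 + \frac{82454}{94829} = - \frac{5343531696}{94829}$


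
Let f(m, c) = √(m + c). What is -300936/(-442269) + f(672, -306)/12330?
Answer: 100312/147423 + √366/12330 ≈ 0.68199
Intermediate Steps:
f(m, c) = √(c + m)
-300936/(-442269) + f(672, -306)/12330 = -300936/(-442269) + √(-306 + 672)/12330 = -300936*(-1/442269) + √366*(1/12330) = 100312/147423 + √366/12330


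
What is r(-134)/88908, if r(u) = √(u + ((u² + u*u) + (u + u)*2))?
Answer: √35242/88908 ≈ 0.0021115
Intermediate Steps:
r(u) = √(2*u² + 5*u) (r(u) = √(u + ((u² + u²) + (2*u)*2)) = √(u + (2*u² + 4*u)) = √(2*u² + 5*u))
r(-134)/88908 = √(-134*(5 + 2*(-134)))/88908 = √(-134*(5 - 268))*(1/88908) = √(-134*(-263))*(1/88908) = √35242*(1/88908) = √35242/88908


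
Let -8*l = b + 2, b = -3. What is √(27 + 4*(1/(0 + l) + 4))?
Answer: 5*√3 ≈ 8.6602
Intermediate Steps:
l = ⅛ (l = -(-3 + 2)/8 = -⅛*(-1) = ⅛ ≈ 0.12500)
√(27 + 4*(1/(0 + l) + 4)) = √(27 + 4*(1/(0 + ⅛) + 4)) = √(27 + 4*(1/(⅛) + 4)) = √(27 + 4*(8 + 4)) = √(27 + 4*12) = √(27 + 48) = √75 = 5*√3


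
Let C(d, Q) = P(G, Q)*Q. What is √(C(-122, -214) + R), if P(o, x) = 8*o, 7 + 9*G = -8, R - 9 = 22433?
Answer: √227658/3 ≈ 159.05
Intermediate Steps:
R = 22442 (R = 9 + 22433 = 22442)
G = -5/3 (G = -7/9 + (⅑)*(-8) = -7/9 - 8/9 = -5/3 ≈ -1.6667)
C(d, Q) = -40*Q/3 (C(d, Q) = (8*(-5/3))*Q = -40*Q/3)
√(C(-122, -214) + R) = √(-40/3*(-214) + 22442) = √(8560/3 + 22442) = √(75886/3) = √227658/3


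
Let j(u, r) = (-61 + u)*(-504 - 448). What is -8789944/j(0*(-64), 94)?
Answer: -1098743/7259 ≈ -151.36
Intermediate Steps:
j(u, r) = 58072 - 952*u (j(u, r) = (-61 + u)*(-952) = 58072 - 952*u)
-8789944/j(0*(-64), 94) = -8789944/(58072 - 0*(-64)) = -8789944/(58072 - 952*0) = -8789944/(58072 + 0) = -8789944/58072 = -8789944*1/58072 = -1098743/7259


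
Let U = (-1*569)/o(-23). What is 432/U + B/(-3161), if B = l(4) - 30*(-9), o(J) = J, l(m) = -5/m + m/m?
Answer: 125016833/7194436 ≈ 17.377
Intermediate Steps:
l(m) = 1 - 5/m (l(m) = -5/m + 1 = 1 - 5/m)
B = 1079/4 (B = (-5 + 4)/4 - 30*(-9) = (1/4)*(-1) + 270 = -1/4 + 270 = 1079/4 ≈ 269.75)
U = 569/23 (U = -1*569/(-23) = -569*(-1/23) = 569/23 ≈ 24.739)
432/U + B/(-3161) = 432/(569/23) + (1079/4)/(-3161) = 432*(23/569) + (1079/4)*(-1/3161) = 9936/569 - 1079/12644 = 125016833/7194436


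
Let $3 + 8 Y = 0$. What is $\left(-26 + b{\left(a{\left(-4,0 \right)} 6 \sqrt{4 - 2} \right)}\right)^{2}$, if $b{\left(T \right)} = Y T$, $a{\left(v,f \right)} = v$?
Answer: $838 - 468 \sqrt{2} \approx 176.15$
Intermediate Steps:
$Y = - \frac{3}{8}$ ($Y = - \frac{3}{8} + \frac{1}{8} \cdot 0 = - \frac{3}{8} + 0 = - \frac{3}{8} \approx -0.375$)
$b{\left(T \right)} = - \frac{3 T}{8}$
$\left(-26 + b{\left(a{\left(-4,0 \right)} 6 \sqrt{4 - 2} \right)}\right)^{2} = \left(-26 - \frac{3 \left(-4\right) 6 \sqrt{4 - 2}}{8}\right)^{2} = \left(-26 - \frac{3 \left(- 24 \sqrt{2}\right)}{8}\right)^{2} = \left(-26 + 9 \sqrt{2}\right)^{2}$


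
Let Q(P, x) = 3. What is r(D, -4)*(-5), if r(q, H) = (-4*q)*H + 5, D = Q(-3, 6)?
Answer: -265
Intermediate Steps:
D = 3
r(q, H) = 5 - 4*H*q (r(q, H) = -4*H*q + 5 = 5 - 4*H*q)
r(D, -4)*(-5) = (5 - 4*(-4)*3)*(-5) = (5 + 48)*(-5) = 53*(-5) = -265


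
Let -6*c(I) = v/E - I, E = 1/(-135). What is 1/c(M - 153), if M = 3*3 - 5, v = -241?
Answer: -3/16342 ≈ -0.00018358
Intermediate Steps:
E = -1/135 ≈ -0.0074074
M = 4 (M = 9 - 5 = 4)
c(I) = -10845/2 + I/6 (c(I) = -(-241/(-1/135) - I)/6 = -(-241*(-135) - I)/6 = -(32535 - I)/6 = -10845/2 + I/6)
1/c(M - 153) = 1/(-10845/2 + (4 - 153)/6) = 1/(-10845/2 + (1/6)*(-149)) = 1/(-10845/2 - 149/6) = 1/(-16342/3) = -3/16342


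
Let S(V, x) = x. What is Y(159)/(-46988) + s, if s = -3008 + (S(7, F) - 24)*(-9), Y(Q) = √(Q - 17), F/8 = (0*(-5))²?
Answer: -2792 - √142/46988 ≈ -2792.0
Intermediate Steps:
F = 0 (F = 8*(0*(-5))² = 8*0² = 8*0 = 0)
Y(Q) = √(-17 + Q)
s = -2792 (s = -3008 + (0 - 24)*(-9) = -3008 - 24*(-9) = -3008 + 216 = -2792)
Y(159)/(-46988) + s = √(-17 + 159)/(-46988) - 2792 = √142*(-1/46988) - 2792 = -√142/46988 - 2792 = -2792 - √142/46988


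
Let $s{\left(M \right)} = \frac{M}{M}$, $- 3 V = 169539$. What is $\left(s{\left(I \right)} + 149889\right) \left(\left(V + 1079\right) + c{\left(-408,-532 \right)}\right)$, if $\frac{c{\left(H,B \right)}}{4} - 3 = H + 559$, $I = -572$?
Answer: $-8216670020$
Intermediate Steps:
$V = -56513$ ($V = \left(- \frac{1}{3}\right) 169539 = -56513$)
$c{\left(H,B \right)} = 2248 + 4 H$ ($c{\left(H,B \right)} = 12 + 4 \left(H + 559\right) = 12 + 4 \left(559 + H\right) = 12 + \left(2236 + 4 H\right) = 2248 + 4 H$)
$s{\left(M \right)} = 1$
$\left(s{\left(I \right)} + 149889\right) \left(\left(V + 1079\right) + c{\left(-408,-532 \right)}\right) = \left(1 + 149889\right) \left(\left(-56513 + 1079\right) + \left(2248 + 4 \left(-408\right)\right)\right) = 149890 \left(-55434 + \left(2248 - 1632\right)\right) = 149890 \left(-55434 + 616\right) = 149890 \left(-54818\right) = -8216670020$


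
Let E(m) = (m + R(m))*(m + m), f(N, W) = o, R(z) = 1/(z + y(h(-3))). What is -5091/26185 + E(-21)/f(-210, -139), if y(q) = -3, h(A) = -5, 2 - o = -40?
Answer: 13101241/628440 ≈ 20.847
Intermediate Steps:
o = 42 (o = 2 - 1*(-40) = 2 + 40 = 42)
R(z) = 1/(-3 + z) (R(z) = 1/(z - 3) = 1/(-3 + z))
f(N, W) = 42
E(m) = 2*m*(m + 1/(-3 + m)) (E(m) = (m + 1/(-3 + m))*(m + m) = (m + 1/(-3 + m))*(2*m) = 2*m*(m + 1/(-3 + m)))
-5091/26185 + E(-21)/f(-210, -139) = -5091/26185 + (2*(-21)*(1 - 21*(-3 - 21))/(-3 - 21))/42 = -5091*1/26185 + (2*(-21)*(1 - 21*(-24))/(-24))*(1/42) = -5091/26185 + (2*(-21)*(-1/24)*(1 + 504))*(1/42) = -5091/26185 + (2*(-21)*(-1/24)*505)*(1/42) = -5091/26185 + (3535/4)*(1/42) = -5091/26185 + 505/24 = 13101241/628440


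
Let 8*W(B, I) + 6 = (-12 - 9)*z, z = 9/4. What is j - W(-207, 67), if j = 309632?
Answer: 9908437/32 ≈ 3.0964e+5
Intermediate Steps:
z = 9/4 (z = 9*(1/4) = 9/4 ≈ 2.2500)
W(B, I) = -213/32 (W(B, I) = -3/4 + ((-12 - 9)*(9/4))/8 = -3/4 + (-21*9/4)/8 = -3/4 + (1/8)*(-189/4) = -3/4 - 189/32 = -213/32)
j - W(-207, 67) = 309632 - 1*(-213/32) = 309632 + 213/32 = 9908437/32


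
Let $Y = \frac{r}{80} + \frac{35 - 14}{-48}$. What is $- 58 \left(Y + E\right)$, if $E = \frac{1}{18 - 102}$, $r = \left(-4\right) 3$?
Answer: $\frac{29203}{840} \approx 34.766$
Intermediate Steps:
$r = -12$
$Y = - \frac{47}{80}$ ($Y = - \frac{12}{80} + \frac{35 - 14}{-48} = \left(-12\right) \frac{1}{80} + 21 \left(- \frac{1}{48}\right) = - \frac{3}{20} - \frac{7}{16} = - \frac{47}{80} \approx -0.5875$)
$E = - \frac{1}{84}$ ($E = \frac{1}{-84} = - \frac{1}{84} \approx -0.011905$)
$- 58 \left(Y + E\right) = - 58 \left(- \frac{47}{80} - \frac{1}{84}\right) = \left(-58\right) \left(- \frac{1007}{1680}\right) = \frac{29203}{840}$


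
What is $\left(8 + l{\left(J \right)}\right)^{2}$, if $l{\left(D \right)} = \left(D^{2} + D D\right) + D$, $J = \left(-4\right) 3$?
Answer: $80656$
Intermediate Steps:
$J = -12$
$l{\left(D \right)} = D + 2 D^{2}$ ($l{\left(D \right)} = \left(D^{2} + D^{2}\right) + D = 2 D^{2} + D = D + 2 D^{2}$)
$\left(8 + l{\left(J \right)}\right)^{2} = \left(8 - 12 \left(1 + 2 \left(-12\right)\right)\right)^{2} = \left(8 - 12 \left(1 - 24\right)\right)^{2} = \left(8 - -276\right)^{2} = \left(8 + 276\right)^{2} = 284^{2} = 80656$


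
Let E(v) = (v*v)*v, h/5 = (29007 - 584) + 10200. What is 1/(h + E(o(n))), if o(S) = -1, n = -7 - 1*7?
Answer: 1/193114 ≈ 5.1783e-6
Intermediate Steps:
n = -14 (n = -7 - 7 = -14)
h = 193115 (h = 5*((29007 - 584) + 10200) = 5*(28423 + 10200) = 5*38623 = 193115)
E(v) = v**3 (E(v) = v**2*v = v**3)
1/(h + E(o(n))) = 1/(193115 + (-1)**3) = 1/(193115 - 1) = 1/193114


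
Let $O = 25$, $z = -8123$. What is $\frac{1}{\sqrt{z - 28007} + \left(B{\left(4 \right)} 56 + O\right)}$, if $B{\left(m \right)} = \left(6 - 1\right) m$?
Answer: $\frac{229}{269431} - \frac{i \sqrt{36130}}{1347155} \approx 0.00084994 - 0.0001411 i$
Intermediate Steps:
$B{\left(m \right)} = 5 m$
$\frac{1}{\sqrt{z - 28007} + \left(B{\left(4 \right)} 56 + O\right)} = \frac{1}{\sqrt{-8123 - 28007} + \left(5 \cdot 4 \cdot 56 + 25\right)} = \frac{1}{\sqrt{-36130} + \left(20 \cdot 56 + 25\right)} = \frac{1}{i \sqrt{36130} + \left(1120 + 25\right)} = \frac{1}{i \sqrt{36130} + 1145} = \frac{1}{1145 + i \sqrt{36130}}$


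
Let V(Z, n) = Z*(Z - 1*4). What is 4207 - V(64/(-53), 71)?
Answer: 11799799/2809 ≈ 4200.7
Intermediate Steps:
V(Z, n) = Z*(-4 + Z) (V(Z, n) = Z*(Z - 4) = Z*(-4 + Z))
4207 - V(64/(-53), 71) = 4207 - 64/(-53)*(-4 + 64/(-53)) = 4207 - 64*(-1/53)*(-4 + 64*(-1/53)) = 4207 - (-64)*(-4 - 64/53)/53 = 4207 - (-64)*(-276)/(53*53) = 4207 - 1*17664/2809 = 4207 - 17664/2809 = 11799799/2809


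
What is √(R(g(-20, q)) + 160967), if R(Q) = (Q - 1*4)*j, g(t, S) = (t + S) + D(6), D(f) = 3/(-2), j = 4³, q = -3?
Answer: √159143 ≈ 398.93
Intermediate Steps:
j = 64
D(f) = -3/2 (D(f) = 3*(-½) = -3/2)
g(t, S) = -3/2 + S + t (g(t, S) = (t + S) - 3/2 = (S + t) - 3/2 = -3/2 + S + t)
R(Q) = -256 + 64*Q (R(Q) = (Q - 1*4)*64 = (Q - 4)*64 = (-4 + Q)*64 = -256 + 64*Q)
√(R(g(-20, q)) + 160967) = √((-256 + 64*(-3/2 - 3 - 20)) + 160967) = √((-256 + 64*(-49/2)) + 160967) = √((-256 - 1568) + 160967) = √(-1824 + 160967) = √159143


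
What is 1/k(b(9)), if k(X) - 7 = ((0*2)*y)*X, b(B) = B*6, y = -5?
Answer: ⅐ ≈ 0.14286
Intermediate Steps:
b(B) = 6*B
k(X) = 7 (k(X) = 7 + ((0*2)*(-5))*X = 7 + (0*(-5))*X = 7 + 0*X = 7 + 0 = 7)
1/k(b(9)) = 1/7 = ⅐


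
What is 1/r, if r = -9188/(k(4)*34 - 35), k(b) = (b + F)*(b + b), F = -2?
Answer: -509/9188 ≈ -0.055398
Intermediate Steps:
k(b) = 2*b*(-2 + b) (k(b) = (b - 2)*(b + b) = (-2 + b)*(2*b) = 2*b*(-2 + b))
r = -9188/509 (r = -9188/((2*4*(-2 + 4))*34 - 35) = -9188/((2*4*2)*34 - 35) = -9188/(16*34 - 35) = -9188/(544 - 35) = -9188/509 ≈ -18.051)
1/r = 1/(-9188/509) = -509/9188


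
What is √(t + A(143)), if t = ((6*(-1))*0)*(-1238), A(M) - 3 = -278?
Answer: 5*I*√11 ≈ 16.583*I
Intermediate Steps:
A(M) = -275 (A(M) = 3 - 278 = -275)
t = 0 (t = -6*0*(-1238) = 0*(-1238) = 0)
√(t + A(143)) = √(0 - 275) = √(-275) = 5*I*√11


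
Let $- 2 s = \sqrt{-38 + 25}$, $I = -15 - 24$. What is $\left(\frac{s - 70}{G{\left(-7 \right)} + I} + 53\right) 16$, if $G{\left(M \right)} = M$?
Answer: $\frac{20064}{23} + \frac{4 i \sqrt{13}}{23} \approx 872.35 + 0.62705 i$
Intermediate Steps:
$I = -39$
$s = - \frac{i \sqrt{13}}{2}$ ($s = - \frac{\sqrt{-38 + 25}}{2} = - \frac{\sqrt{-13}}{2} = - \frac{i \sqrt{13}}{2} \approx - 1.8028 i$)
$\left(\frac{s - 70}{G{\left(-7 \right)} + I} + 53\right) 16 = \left(\frac{- \frac{i \sqrt{13}}{2} - 70}{-7 - 39} + 53\right) 16 = \left(\frac{-70 - \frac{i \sqrt{13}}{2}}{-46} + 53\right) 16 = \left(\left(-70 - \frac{i \sqrt{13}}{2}\right) \left(- \frac{1}{46}\right) + 53\right) 16 = \left(\left(\frac{35}{23} + \frac{i \sqrt{13}}{92}\right) + 53\right) 16 = \left(\frac{1254}{23} + \frac{i \sqrt{13}}{92}\right) 16 = \frac{20064}{23} + \frac{4 i \sqrt{13}}{23}$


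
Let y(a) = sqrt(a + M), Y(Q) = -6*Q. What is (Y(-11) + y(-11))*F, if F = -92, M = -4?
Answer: -6072 - 92*I*sqrt(15) ≈ -6072.0 - 356.31*I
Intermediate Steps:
y(a) = sqrt(-4 + a) (y(a) = sqrt(a - 4) = sqrt(-4 + a))
(Y(-11) + y(-11))*F = (-6*(-11) + sqrt(-4 - 11))*(-92) = (66 + sqrt(-15))*(-92) = (66 + I*sqrt(15))*(-92) = -6072 - 92*I*sqrt(15)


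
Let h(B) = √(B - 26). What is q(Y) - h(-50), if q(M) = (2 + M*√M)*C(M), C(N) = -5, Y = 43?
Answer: -10 - 215*√43 - 2*I*√19 ≈ -1419.8 - 8.7178*I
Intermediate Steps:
h(B) = √(-26 + B)
q(M) = -10 - 5*M^(3/2) (q(M) = (2 + M*√M)*(-5) = (2 + M^(3/2))*(-5) = -10 - 5*M^(3/2))
q(Y) - h(-50) = (-10 - 215*√43) - √(-26 - 50) = (-10 - 215*√43) - √(-76) = (-10 - 215*√43) - 2*I*√19 = -10 - 215*√43 - 2*I*√19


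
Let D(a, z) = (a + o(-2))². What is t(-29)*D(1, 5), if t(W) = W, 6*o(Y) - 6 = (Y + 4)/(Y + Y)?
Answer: -15341/144 ≈ -106.53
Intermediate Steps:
o(Y) = 1 + (4 + Y)/(12*Y) (o(Y) = 1 + ((Y + 4)/(Y + Y))/6 = 1 + ((4 + Y)/((2*Y)))/6 = 1 + ((4 + Y)*(1/(2*Y)))/6 = 1 + ((4 + Y)/(2*Y))/6 = 1 + (4 + Y)/(12*Y))
D(a, z) = (11/12 + a)² (D(a, z) = (a + (1/12)*(4 + 13*(-2))/(-2))² = (a + (1/12)*(-½)*(4 - 26))² = (a + (1/12)*(-½)*(-22))² = (a + 11/12)² = (11/12 + a)²)
t(-29)*D(1, 5) = -29*(11 + 12*1)²/144 = -29*(11 + 12)²/144 = -29*23²/144 = -29*529/144 = -15341/144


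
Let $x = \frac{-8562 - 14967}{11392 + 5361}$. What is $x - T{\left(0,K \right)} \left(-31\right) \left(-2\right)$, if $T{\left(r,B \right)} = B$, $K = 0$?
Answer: $- \frac{2139}{1523} \approx -1.4045$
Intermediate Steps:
$x = - \frac{2139}{1523}$ ($x = - \frac{23529}{16753} = \left(-23529\right) \frac{1}{16753} = - \frac{2139}{1523} \approx -1.4045$)
$x - T{\left(0,K \right)} \left(-31\right) \left(-2\right) = - \frac{2139}{1523} - 0 \left(-31\right) \left(-2\right) = - \frac{2139}{1523} - 0 \left(-2\right) = - \frac{2139}{1523} - 0 = - \frac{2139}{1523} + 0 = - \frac{2139}{1523}$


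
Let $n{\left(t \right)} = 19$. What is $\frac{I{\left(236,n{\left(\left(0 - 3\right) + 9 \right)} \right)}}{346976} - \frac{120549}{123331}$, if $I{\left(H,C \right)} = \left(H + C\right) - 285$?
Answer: $- \frac{1608896529}{1645880656} \approx -0.97753$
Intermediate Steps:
$I{\left(H,C \right)} = -285 + C + H$ ($I{\left(H,C \right)} = \left(C + H\right) - 285 = -285 + C + H$)
$\frac{I{\left(236,n{\left(\left(0 - 3\right) + 9 \right)} \right)}}{346976} - \frac{120549}{123331} = \frac{-285 + 19 + 236}{346976} - \frac{120549}{123331} = \left(-30\right) \frac{1}{346976} - \frac{9273}{9487} = - \frac{15}{173488} - \frac{9273}{9487} = - \frac{1608896529}{1645880656}$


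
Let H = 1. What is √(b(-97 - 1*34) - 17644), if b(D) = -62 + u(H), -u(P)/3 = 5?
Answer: 3*I*√1969 ≈ 133.12*I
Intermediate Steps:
u(P) = -15 (u(P) = -3*5 = -15)
b(D) = -77 (b(D) = -62 - 15 = -77)
√(b(-97 - 1*34) - 17644) = √(-77 - 17644) = √(-17721) = 3*I*√1969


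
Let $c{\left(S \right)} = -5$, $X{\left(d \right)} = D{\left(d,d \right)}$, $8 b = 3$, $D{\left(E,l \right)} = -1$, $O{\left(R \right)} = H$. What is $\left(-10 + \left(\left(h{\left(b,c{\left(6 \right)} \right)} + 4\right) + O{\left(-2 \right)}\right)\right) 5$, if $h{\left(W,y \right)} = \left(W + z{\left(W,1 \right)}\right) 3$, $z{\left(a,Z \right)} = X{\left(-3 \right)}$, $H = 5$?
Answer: $- \frac{115}{8} \approx -14.375$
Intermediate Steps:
$O{\left(R \right)} = 5$
$b = \frac{3}{8}$ ($b = \frac{1}{8} \cdot 3 = \frac{3}{8} \approx 0.375$)
$X{\left(d \right)} = -1$
$z{\left(a,Z \right)} = -1$
$h{\left(W,y \right)} = -3 + 3 W$ ($h{\left(W,y \right)} = \left(W - 1\right) 3 = \left(-1 + W\right) 3 = -3 + 3 W$)
$\left(-10 + \left(\left(h{\left(b,c{\left(6 \right)} \right)} + 4\right) + O{\left(-2 \right)}\right)\right) 5 = \left(-10 + \left(\left(\left(-3 + 3 \cdot \frac{3}{8}\right) + 4\right) + 5\right)\right) 5 = \left(-10 + \left(\left(\left(-3 + \frac{9}{8}\right) + 4\right) + 5\right)\right) 5 = \left(-10 + \left(\left(- \frac{15}{8} + 4\right) + 5\right)\right) 5 = \left(-10 + \left(\frac{17}{8} + 5\right)\right) 5 = \left(-10 + \frac{57}{8}\right) 5 = \left(- \frac{23}{8}\right) 5 = - \frac{115}{8}$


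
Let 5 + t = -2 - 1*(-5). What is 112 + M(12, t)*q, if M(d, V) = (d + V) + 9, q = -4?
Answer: 36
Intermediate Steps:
t = -2 (t = -5 + (-2 - 1*(-5)) = -5 + (-2 + 5) = -5 + 3 = -2)
M(d, V) = 9 + V + d (M(d, V) = (V + d) + 9 = 9 + V + d)
112 + M(12, t)*q = 112 + (9 - 2 + 12)*(-4) = 112 + 19*(-4) = 112 - 76 = 36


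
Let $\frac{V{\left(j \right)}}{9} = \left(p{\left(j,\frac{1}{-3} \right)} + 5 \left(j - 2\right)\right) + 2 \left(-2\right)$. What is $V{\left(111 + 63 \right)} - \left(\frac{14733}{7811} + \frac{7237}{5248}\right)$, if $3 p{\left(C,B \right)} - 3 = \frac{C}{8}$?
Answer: $\frac{318713172625}{40992128} \approx 7775.0$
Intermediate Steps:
$p{\left(C,B \right)} = 1 + \frac{C}{24}$ ($p{\left(C,B \right)} = 1 + \frac{C \frac{1}{8}}{3} = 1 + \frac{\frac{1}{8} C}{3} = 1 + \frac{C}{24}$)
$V{\left(j \right)} = -117 + \frac{363 j}{8}$ ($V{\left(j \right)} = 9 \left(\left(\left(1 + \frac{j}{24}\right) + 5 \left(j - 2\right)\right) + 2 \left(-2\right)\right) = 9 \left(\left(\left(1 + \frac{j}{24}\right) + 5 \left(-2 + j\right)\right) - 4\right) = 9 \left(\left(\left(1 + \frac{j}{24}\right) + \left(-10 + 5 j\right)\right) - 4\right) = 9 \left(\left(-9 + \frac{121 j}{24}\right) - 4\right) = 9 \left(-13 + \frac{121 j}{24}\right) = -117 + \frac{363 j}{8}$)
$V{\left(111 + 63 \right)} - \left(\frac{14733}{7811} + \frac{7237}{5248}\right) = \left(-117 + \frac{363 \left(111 + 63\right)}{8}\right) - \left(\frac{14733}{7811} + \frac{7237}{5248}\right) = \left(-117 + \frac{363}{8} \cdot 174\right) - \left(14733 \cdot \frac{1}{7811} + 7237 \cdot \frac{1}{5248}\right) = \left(-117 + \frac{31581}{4}\right) - \left(\frac{14733}{7811} + \frac{7237}{5248}\right) = \frac{31113}{4} - \frac{133846991}{40992128} = \frac{318713172625}{40992128}$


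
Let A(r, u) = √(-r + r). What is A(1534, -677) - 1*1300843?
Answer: -1300843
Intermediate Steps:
A(r, u) = 0 (A(r, u) = √0 = 0)
A(1534, -677) - 1*1300843 = 0 - 1*1300843 = 0 - 1300843 = -1300843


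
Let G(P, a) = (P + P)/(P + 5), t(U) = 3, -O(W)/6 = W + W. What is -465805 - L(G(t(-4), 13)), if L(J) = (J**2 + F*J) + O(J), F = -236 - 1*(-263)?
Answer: -7453069/16 ≈ -4.6582e+5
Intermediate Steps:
O(W) = -12*W (O(W) = -6*(W + W) = -12*W)
G(P, a) = 2*P/(5 + P) (G(P, a) = (2*P)/(5 + P) = 2*P/(5 + P))
F = 27 (F = -236 + 263 = 27)
L(J) = J**2 + 15*J (L(J) = (J**2 + 27*J) - 12*J = J**2 + 15*J)
-465805 - L(G(t(-4), 13)) = -465805 - 2*3/(5 + 3)*(15 + 2*3/(5 + 3)) = -465805 - 2*3/8*(15 + 2*3/8) = -465805 - 2*3*(1/8)*(15 + 2*3*(1/8)) = -465805 - 3*(15 + 3/4)/4 = -465805 - 3*63/(4*4) = -465805 - 1*189/16 = -465805 - 189/16 = -7453069/16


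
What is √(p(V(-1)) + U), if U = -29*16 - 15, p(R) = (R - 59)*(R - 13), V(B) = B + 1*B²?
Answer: 12*√2 ≈ 16.971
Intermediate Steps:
V(B) = B + B²
p(R) = (-59 + R)*(-13 + R)
U = -479 (U = -464 - 15 = -479)
√(p(V(-1)) + U) = √((767 + (-(1 - 1))² - (-72)*(1 - 1)) - 479) = √((767 + (-1*0)² - (-72)*0) - 479) = √((767 + 0² - 72*0) - 479) = √((767 + 0 + 0) - 479) = √(767 - 479) = √288 = 12*√2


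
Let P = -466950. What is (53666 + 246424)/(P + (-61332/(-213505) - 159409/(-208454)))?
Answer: -785635112847900/1222471556765131 ≈ -0.64266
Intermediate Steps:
(53666 + 246424)/(P + (-61332/(-213505) - 159409/(-208454))) = (53666 + 246424)/(-466950 + (-61332/(-213505) - 159409/(-208454))) = 300090/(-466950 + (-61332*(-1/213505) - 159409*(-1/208454))) = 300090/(-466950 + (61332/213505 + 9377/12262)) = 300090/(-466950 + 2754089369/2617998310) = 300090/(-1222471556765131/2617998310) = 300090*(-2617998310/1222471556765131) = -785635112847900/1222471556765131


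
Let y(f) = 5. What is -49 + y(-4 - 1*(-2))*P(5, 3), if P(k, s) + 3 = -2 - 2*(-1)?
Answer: -64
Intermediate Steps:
P(k, s) = -3 (P(k, s) = -3 + (-2 - 2*(-1)) = -3 + (-2 + 2) = -3 + 0 = -3)
-49 + y(-4 - 1*(-2))*P(5, 3) = -49 + 5*(-3) = -49 - 15 = -64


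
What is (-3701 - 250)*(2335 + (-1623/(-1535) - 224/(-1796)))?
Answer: -6361630394112/689215 ≈ -9.2303e+6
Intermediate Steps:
(-3701 - 250)*(2335 + (-1623/(-1535) - 224/(-1796))) = -3951*(2335 + (-1623*(-1/1535) - 224*(-1/1796))) = -3951*(2335 + (1623/1535 + 56/449)) = -3951*(2335 + 814687/689215) = -3951*1610131712/689215 = -6361630394112/689215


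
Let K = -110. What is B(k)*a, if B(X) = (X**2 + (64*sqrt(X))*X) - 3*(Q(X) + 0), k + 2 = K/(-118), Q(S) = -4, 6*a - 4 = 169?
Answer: 2637731/6962 - 348768*I*sqrt(413)/3481 ≈ 378.88 - 2036.1*I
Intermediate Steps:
a = 173/6 (a = 2/3 + (1/6)*169 = 2/3 + 169/6 = 173/6 ≈ 28.833)
k = -63/59 (k = -2 - 110/(-118) = -2 - 110*(-1/118) = -2 + 55/59 = -63/59 ≈ -1.0678)
B(X) = 12 + X**2 + 64*X**(3/2) (B(X) = (X**2 + (64*sqrt(X))*X) - 3*(-4 + 0) = (X**2 + 64*X**(3/2)) - 3*(-4) = (X**2 + 64*X**(3/2)) + 12 = 12 + X**2 + 64*X**(3/2))
B(k)*a = (12 + (-63/59)**2 + 64*(-63/59)**(3/2))*(173/6) = (12 + 3969/3481 + 64*(-189*I*sqrt(413)/3481))*(173/6) = (12 + 3969/3481 - 12096*I*sqrt(413)/3481)*(173/6) = (45741/3481 - 12096*I*sqrt(413)/3481)*(173/6) = 2637731/6962 - 348768*I*sqrt(413)/3481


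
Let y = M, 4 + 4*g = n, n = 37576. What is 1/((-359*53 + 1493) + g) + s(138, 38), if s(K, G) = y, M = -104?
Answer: -846665/8141 ≈ -104.00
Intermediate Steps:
g = 9393 (g = -1 + (¼)*37576 = -1 + 9394 = 9393)
y = -104
s(K, G) = -104
1/((-359*53 + 1493) + g) + s(138, 38) = 1/((-359*53 + 1493) + 9393) - 104 = 1/((-19027 + 1493) + 9393) - 104 = 1/(-17534 + 9393) - 104 = 1/(-8141) - 104 = -1/8141 - 104 = -846665/8141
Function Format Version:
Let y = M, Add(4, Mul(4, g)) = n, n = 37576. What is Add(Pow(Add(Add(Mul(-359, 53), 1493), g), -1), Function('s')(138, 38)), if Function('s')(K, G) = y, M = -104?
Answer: Rational(-846665, 8141) ≈ -104.00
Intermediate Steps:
g = 9393 (g = Add(-1, Mul(Rational(1, 4), 37576)) = Add(-1, 9394) = 9393)
y = -104
Function('s')(K, G) = -104
Add(Pow(Add(Add(Mul(-359, 53), 1493), g), -1), Function('s')(138, 38)) = Add(Pow(Add(Add(Mul(-359, 53), 1493), 9393), -1), -104) = Add(Pow(Add(Add(-19027, 1493), 9393), -1), -104) = Add(Pow(Add(-17534, 9393), -1), -104) = Add(Pow(-8141, -1), -104) = Add(Rational(-1, 8141), -104) = Rational(-846665, 8141)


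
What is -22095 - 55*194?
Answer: -32765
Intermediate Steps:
-22095 - 55*194 = -22095 - 10670 = -32765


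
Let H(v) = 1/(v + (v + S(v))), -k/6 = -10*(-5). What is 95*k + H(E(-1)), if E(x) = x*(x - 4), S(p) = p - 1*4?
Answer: -313499/11 ≈ -28500.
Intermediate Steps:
S(p) = -4 + p (S(p) = p - 4 = -4 + p)
E(x) = x*(-4 + x)
k = -300 (k = -(-60)*(-5) = -6*50 = -300)
H(v) = 1/(-4 + 3*v) (H(v) = 1/(v + (v + (-4 + v))) = 1/(v + (-4 + 2*v)) = 1/(-4 + 3*v))
95*k + H(E(-1)) = 95*(-300) + 1/(-4 + 3*(-(-4 - 1))) = -28500 + 1/(-4 + 3*(-1*(-5))) = -28500 + 1/(-4 + 3*5) = -28500 + 1/(-4 + 15) = -28500 + 1/11 = -313499/11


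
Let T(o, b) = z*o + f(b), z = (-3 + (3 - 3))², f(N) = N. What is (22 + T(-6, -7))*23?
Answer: -897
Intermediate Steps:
z = 9 (z = (-3 + 0)² = (-3)² = 9)
T(o, b) = b + 9*o (T(o, b) = 9*o + b = b + 9*o)
(22 + T(-6, -7))*23 = (22 + (-7 + 9*(-6)))*23 = (22 + (-7 - 54))*23 = (22 - 61)*23 = -39*23 = -897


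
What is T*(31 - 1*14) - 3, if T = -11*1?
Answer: -190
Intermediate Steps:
T = -11
T*(31 - 1*14) - 3 = -11*(31 - 1*14) - 3 = -11*(31 - 14) - 3 = -11*17 - 3 = -187 - 3 = -190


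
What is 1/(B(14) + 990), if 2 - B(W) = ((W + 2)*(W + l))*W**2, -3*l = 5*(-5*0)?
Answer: -1/42912 ≈ -2.3303e-5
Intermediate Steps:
l = 0 (l = -5*(-5*0)/3 = -5*0/3 = -1/3*0 = 0)
B(W) = 2 - W**3*(2 + W) (B(W) = 2 - (W + 2)*(W + 0)*W**2 = 2 - (2 + W)*W*W**2 = 2 - W*(2 + W)*W**2 = 2 - W**3*(2 + W))
1/(B(14) + 990) = 1/((2 - 1*14**4 - 2*14**3) + 990) = 1/((2 - 1*38416 - 2*2744) + 990) = 1/((2 - 38416 - 5488) + 990) = 1/(-43902 + 990) = 1/(-42912) = -1/42912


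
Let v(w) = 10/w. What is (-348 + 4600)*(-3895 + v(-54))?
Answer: -447182840/27 ≈ -1.6562e+7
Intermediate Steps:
(-348 + 4600)*(-3895 + v(-54)) = (-348 + 4600)*(-3895 + 10/(-54)) = 4252*(-3895 + 10*(-1/54)) = 4252*(-3895 - 5/27) = 4252*(-105170/27) = -447182840/27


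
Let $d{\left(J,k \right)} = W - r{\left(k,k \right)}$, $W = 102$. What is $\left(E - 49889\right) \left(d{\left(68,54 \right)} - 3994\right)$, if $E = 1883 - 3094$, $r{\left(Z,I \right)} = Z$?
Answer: $201640600$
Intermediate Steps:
$d{\left(J,k \right)} = 102 - k$
$E = -1211$ ($E = 1883 - 3094 = -1211$)
$\left(E - 49889\right) \left(d{\left(68,54 \right)} - 3994\right) = \left(-1211 - 49889\right) \left(\left(102 - 54\right) - 3994\right) = - 51100 \left(\left(102 - 54\right) - 3994\right) = - 51100 \left(48 - 3994\right) = \left(-51100\right) \left(-3946\right) = 201640600$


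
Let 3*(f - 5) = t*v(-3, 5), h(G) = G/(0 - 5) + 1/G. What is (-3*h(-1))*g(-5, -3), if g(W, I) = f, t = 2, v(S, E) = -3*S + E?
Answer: 172/5 ≈ 34.400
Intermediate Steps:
h(G) = 1/G - G/5 (h(G) = G/(-5) + 1/G = G*(-⅕) + 1/G = -G/5 + 1/G = 1/G - G/5)
v(S, E) = E - 3*S
f = 43/3 (f = 5 + (2*(5 - 3*(-3)))/3 = 5 + (2*(5 + 9))/3 = 5 + (2*14)/3 = 5 + (⅓)*28 = 5 + 28/3 = 43/3 ≈ 14.333)
g(W, I) = 43/3
(-3*h(-1))*g(-5, -3) = -3*(1/(-1) - ⅕*(-1))*(43/3) = -3*(-1 + ⅕)*(43/3) = -3*(-⅘)*(43/3) = (12/5)*(43/3) = 172/5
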